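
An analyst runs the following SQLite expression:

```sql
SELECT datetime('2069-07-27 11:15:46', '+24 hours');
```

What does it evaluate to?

+24 hours from 2069-07-27 11:15:46 is 2069-07-28 11:15:46 (crosses midnight).

2069-07-28 11:15:46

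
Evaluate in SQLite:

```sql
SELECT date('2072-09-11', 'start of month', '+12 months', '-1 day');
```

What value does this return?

`start of month` rewinds 2072-09-11 to 2072-09-01.
Adding +12 months to 2072-09-01 gives 2073-09-01.
Going back 1 day from 2073-09-01 reaches 2073-08-31 (last day of August, 31 days).

2073-08-31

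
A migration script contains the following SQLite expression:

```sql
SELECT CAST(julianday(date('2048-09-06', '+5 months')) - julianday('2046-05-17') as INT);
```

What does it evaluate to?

996

Adding +5 months to 2048-09-06 gives 2049-02-06.
14 days remain in May 2046 after the 17th (31 − 17).
Full months from June 2046 through January 2049 contribute their day counts.
Then 6 days into February 2049.
Total: 14 + 30 + 31 + 31 + 30 + 31 + 30 + 31 + 31 + 28 + 31 + 30 + 31 + 30 + 31 + 31 + 30 + 31 + 30 + 31 + 31 + 29 + 31 + 30 + 31 + 30 + 31 + 31 + 30 + 31 + 30 + 31 + 31 + 6 = 996.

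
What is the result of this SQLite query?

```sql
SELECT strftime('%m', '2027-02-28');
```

02

`%m` extracts the 2-digit month (01-12): 02.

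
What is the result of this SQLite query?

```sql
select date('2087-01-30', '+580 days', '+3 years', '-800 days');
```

Applying '+580 days' to 2087-01-30: counting 580 days forward gives 2088-09-01.
Adding +3 years to 2088-09-01 gives 2091-09-01.
Applying '-800 days' to 2091-09-01: counting 800 days back gives 2089-06-23.

2089-06-23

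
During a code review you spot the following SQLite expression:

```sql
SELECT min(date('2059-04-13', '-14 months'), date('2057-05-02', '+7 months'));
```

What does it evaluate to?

2057-12-02

date('2059-04-13', '-14 months') → 2058-02-13.
date('2057-05-02', '+7 months') → 2057-12-02.
Earlier of the two is 2057-12-02.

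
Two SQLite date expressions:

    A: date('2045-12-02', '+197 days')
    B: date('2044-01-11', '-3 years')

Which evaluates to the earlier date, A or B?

B

A = 2046-06-17.
B = 2041-01-11.
B is earlier.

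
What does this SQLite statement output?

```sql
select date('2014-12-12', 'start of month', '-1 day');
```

2014-11-30

`start of month` rewinds 2014-12-12 to 2014-12-01.
Going back 1 day from 2014-12-01 reaches 2014-11-30 (last day of November, 30 days).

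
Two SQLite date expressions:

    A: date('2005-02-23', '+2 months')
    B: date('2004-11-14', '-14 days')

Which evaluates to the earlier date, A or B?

B

A = 2005-04-23.
B = 2004-10-31.
B is earlier.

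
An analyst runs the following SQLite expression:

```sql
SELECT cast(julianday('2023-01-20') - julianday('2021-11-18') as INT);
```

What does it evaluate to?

428

12 days remain in November 2021 after the 18th (30 − 18).
Full months from December 2021 through December 2022 contribute their day counts.
Then 20 days into January 2023.
Total: 12 + 31 + 31 + 28 + 31 + 30 + 31 + 30 + 31 + 31 + 30 + 31 + 30 + 31 + 20 = 428.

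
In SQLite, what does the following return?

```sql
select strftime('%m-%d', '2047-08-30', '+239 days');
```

First apply '+239 days': 2047-08-30 → 2048-04-25.
`%m-%d` extracts the month-day: 04-25.

04-25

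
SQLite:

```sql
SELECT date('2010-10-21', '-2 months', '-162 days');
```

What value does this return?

Adding -2 months to 2010-10-21 gives 2010-08-21.
Applying '-162 days' to 2010-08-21: counting 162 days back gives 2010-03-12.

2010-03-12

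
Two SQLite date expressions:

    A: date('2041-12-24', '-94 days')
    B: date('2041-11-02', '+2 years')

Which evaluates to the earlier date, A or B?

A

A = 2041-09-21.
B = 2043-11-02.
A is earlier.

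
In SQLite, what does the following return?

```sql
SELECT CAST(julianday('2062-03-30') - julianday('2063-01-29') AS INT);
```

1 day remains in March 2062 after the 30th (31 − 30).
Full months from April 2062 through December 2062 contribute their day counts.
Then 29 days into January 2063.
Total: 1 + 30 + 31 + 30 + 31 + 31 + 30 + 31 + 30 + 31 + 29 = 305.
The subtraction is earlier − later, so the result is −305 → -305.

-305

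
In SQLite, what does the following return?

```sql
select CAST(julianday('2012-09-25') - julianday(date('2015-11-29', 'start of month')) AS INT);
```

`start of month` rewinds 2015-11-29 to 2015-11-01.
5 days remain in September 2012 after the 25th (30 − 25).
Full months from October 2012 through October 2015 contribute their day counts.
Then 1 day into November 2015.
Total: 5 + 31 + 30 + 31 + 31 + 28 + 31 + 30 + 31 + 30 + 31 + 31 + 30 + 31 + 30 + 31 + 31 + 28 + 31 + 30 + 31 + 30 + 31 + 31 + 30 + 31 + 30 + 31 + 31 + 28 + 31 + 30 + 31 + 30 + 31 + 31 + 30 + 31 + 1 = 1132.
The subtraction is earlier − later, so the result is −1132 → -1132.

-1132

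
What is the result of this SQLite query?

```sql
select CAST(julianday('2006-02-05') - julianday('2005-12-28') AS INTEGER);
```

39

3 days remain in December 2005 after the 28th (31 − 28).
January 2006: 31 days.
Then 5 days into February 2006.
Total: 3 + 31 + 5 = 39.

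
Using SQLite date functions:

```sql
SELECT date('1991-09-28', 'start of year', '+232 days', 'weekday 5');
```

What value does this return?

`start of year` rewinds 1991-09-28 to 1991-01-01.
Applying '+232 days' to 1991-01-01: counting 232 days forward gives 1991-08-21.
`weekday 5` advances to the next Friday; 1991-08-21 is a Wednesday, so it moves forward to 1991-08-23.

1991-08-23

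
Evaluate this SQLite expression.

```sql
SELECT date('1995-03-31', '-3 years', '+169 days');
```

1992-09-16

Adding -3 years to 1995-03-31 gives 1992-03-31.
Applying '+169 days' to 1992-03-31: counting 169 days forward gives 1992-09-16.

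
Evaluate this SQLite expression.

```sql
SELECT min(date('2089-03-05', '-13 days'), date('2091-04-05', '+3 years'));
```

date('2089-03-05', '-13 days') → 2089-02-20.
date('2091-04-05', '+3 years') → 2094-04-05.
Earlier of the two is 2089-02-20.

2089-02-20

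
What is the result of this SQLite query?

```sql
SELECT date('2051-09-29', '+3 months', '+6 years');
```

2057-12-29

Adding +3 months to 2051-09-29 gives 2051-12-29.
Adding +6 years to 2051-12-29 gives 2057-12-29.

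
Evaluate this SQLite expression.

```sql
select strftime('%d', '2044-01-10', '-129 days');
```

03

First apply '-129 days': 2044-01-10 → 2043-09-03.
`%d` extracts the 2-digit day of month: 03.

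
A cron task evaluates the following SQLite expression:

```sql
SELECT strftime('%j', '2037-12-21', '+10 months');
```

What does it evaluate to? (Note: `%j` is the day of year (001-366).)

294

First apply '+10 months': 2037-12-21 → 2038-10-21.
Day-of-year for 2038-10-21: days since 2038-01-01 inclusive = 294, zero-padded to 294.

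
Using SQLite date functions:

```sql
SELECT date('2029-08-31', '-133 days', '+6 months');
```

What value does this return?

Applying '-133 days' to 2029-08-31: counting 133 days back gives 2029-04-20.
Adding +6 months to 2029-04-20 gives 2029-10-20.

2029-10-20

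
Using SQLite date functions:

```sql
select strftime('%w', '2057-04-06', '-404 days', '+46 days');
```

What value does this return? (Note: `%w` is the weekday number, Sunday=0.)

4

First apply '-404 days', '+46 days': 2057-04-06 → 2056-04-13.
2056-04-13 is a Thursday; with Sunday=0 that is 4.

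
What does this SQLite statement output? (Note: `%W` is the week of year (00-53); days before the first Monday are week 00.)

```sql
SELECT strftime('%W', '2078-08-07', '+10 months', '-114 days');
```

First apply '+10 months', '-114 days': 2078-08-07 → 2079-02-13.
2079-02-13 is a Monday. SQLite's %W counts Mondays since the year started; the result is 07.

07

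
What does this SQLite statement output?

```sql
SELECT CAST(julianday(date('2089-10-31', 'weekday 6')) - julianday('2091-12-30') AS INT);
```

-785

`weekday 6` advances to the next Saturday; 2089-10-31 is a Monday, so it moves forward to 2089-11-05.
25 days remain in November 2089 after the 5th (30 − 5).
Full months from December 2089 through November 2091 contribute their day counts.
Then 30 days into December 2091.
Total: 25 + 31 + 31 + 28 + 31 + 30 + 31 + 30 + 31 + 31 + 30 + 31 + 30 + 31 + 31 + 28 + 31 + 30 + 31 + 30 + 31 + 31 + 30 + 31 + 30 + 30 = 785.
The subtraction is earlier − later, so the result is −785 → -785.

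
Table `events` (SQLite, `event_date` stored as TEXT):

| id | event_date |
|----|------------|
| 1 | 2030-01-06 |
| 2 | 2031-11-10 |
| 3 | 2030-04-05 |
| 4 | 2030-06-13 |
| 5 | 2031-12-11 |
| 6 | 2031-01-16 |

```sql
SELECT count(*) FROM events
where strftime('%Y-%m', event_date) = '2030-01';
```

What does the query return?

Rows with year-month 2030-01: 2030-01-06 → 1.

1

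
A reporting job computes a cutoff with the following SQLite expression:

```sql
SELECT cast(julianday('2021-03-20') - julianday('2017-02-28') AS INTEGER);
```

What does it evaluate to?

0 days remain in February 2017 after the 28th (28 − 28).
Full months from March 2017 through February 2021 contribute their day counts.
Then 20 days into March 2021.
Total: 0 + 31 + 30 + 31 + 30 + 31 + 31 + 30 + 31 + 30 + 31 + 31 + 28 + 31 + 30 + 31 + 30 + 31 + 31 + 30 + 31 + 30 + 31 + 31 + 28 + 31 + 30 + 31 + 30 + 31 + 31 + 30 + 31 + 30 + 31 + 31 + 29 + 31 + 30 + 31 + 30 + 31 + 31 + 30 + 31 + 30 + 31 + 31 + 28 + 20 = 1481.

1481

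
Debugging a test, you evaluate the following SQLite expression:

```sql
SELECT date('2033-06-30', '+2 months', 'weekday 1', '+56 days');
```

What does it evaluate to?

Adding +2 months to 2033-06-30 gives 2033-08-30.
`weekday 1` advances to the next Monday; 2033-08-30 is a Tuesday, so it moves forward to 2033-09-05.
Applying '+56 days' to 2033-09-05: counting 56 days forward gives 2033-10-31.

2033-10-31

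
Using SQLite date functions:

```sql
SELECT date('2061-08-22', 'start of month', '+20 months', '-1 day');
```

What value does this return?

2063-03-31

`start of month` rewinds 2061-08-22 to 2061-08-01.
Adding +20 months to 2061-08-01 gives 2063-04-01.
Going back 1 day from 2063-04-01 reaches 2063-03-31 (last day of March, 31 days).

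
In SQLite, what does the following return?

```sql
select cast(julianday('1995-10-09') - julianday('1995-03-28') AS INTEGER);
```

195

3 days remain in March 1995 after the 28th (31 − 28).
Full months from April 1995 through September 1995 contribute their day counts.
Then 9 days into October 1995.
Total: 3 + 30 + 31 + 30 + 31 + 31 + 30 + 9 = 195.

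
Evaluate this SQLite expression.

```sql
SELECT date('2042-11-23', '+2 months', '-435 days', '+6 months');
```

2042-05-14

Adding +2 months to 2042-11-23 gives 2043-01-23.
Applying '-435 days' to 2043-01-23: counting 435 days back gives 2041-11-14.
Adding +6 months to 2041-11-14 gives 2042-05-14.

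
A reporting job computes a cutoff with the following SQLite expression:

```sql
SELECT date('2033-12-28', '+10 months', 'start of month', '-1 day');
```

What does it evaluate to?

2034-09-30

Adding +10 months to 2033-12-28 gives 2034-10-28.
`start of month` rewinds 2034-10-28 to 2034-10-01.
Going back 1 day from 2034-10-01 reaches 2034-09-30 (last day of September, 30 days).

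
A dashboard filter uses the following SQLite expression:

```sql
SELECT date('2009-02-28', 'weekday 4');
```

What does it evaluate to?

`weekday 4` advances to the next Thursday; 2009-02-28 is a Saturday, so it moves forward to 2009-03-05.

2009-03-05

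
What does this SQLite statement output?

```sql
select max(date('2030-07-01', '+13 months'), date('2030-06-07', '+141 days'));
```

date('2030-07-01', '+13 months') → 2031-08-01.
date('2030-06-07', '+141 days') → 2030-10-26.
Later of the two is 2031-08-01.

2031-08-01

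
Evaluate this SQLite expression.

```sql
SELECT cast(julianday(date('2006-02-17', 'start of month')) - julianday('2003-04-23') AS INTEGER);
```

`start of month` rewinds 2006-02-17 to 2006-02-01.
7 days remain in April 2003 after the 23rd (30 − 23).
Full months from May 2003 through January 2006 contribute their day counts.
Then 1 day into February 2006.
Total: 7 + 31 + 30 + 31 + 31 + 30 + 31 + 30 + 31 + 31 + 29 + 31 + 30 + 31 + 30 + 31 + 31 + 30 + 31 + 30 + 31 + 31 + 28 + 31 + 30 + 31 + 30 + 31 + 31 + 30 + 31 + 30 + 31 + 31 + 1 = 1015.

1015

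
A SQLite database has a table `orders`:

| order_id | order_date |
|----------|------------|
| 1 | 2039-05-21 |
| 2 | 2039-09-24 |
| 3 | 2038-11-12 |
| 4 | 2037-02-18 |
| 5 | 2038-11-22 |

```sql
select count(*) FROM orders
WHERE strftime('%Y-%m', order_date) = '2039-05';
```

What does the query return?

1

Rows with year-month 2039-05: 2039-05-21 → 1.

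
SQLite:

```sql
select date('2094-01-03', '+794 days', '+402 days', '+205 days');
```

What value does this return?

Applying '+794 days' to 2094-01-03: counting 794 days forward gives 2096-03-07.
Applying '+402 days' to 2096-03-07: counting 402 days forward gives 2097-04-13.
Applying '+205 days' to 2097-04-13: counting 205 days forward gives 2097-11-04.

2097-11-04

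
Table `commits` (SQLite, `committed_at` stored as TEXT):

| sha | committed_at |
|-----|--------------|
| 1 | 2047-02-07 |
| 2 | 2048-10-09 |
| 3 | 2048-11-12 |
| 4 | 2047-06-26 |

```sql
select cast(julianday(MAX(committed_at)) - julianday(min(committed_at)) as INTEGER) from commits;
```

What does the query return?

644

MIN = 2047-02-07, MAX = 2048-11-12.
21 days remain in February 2047 after the 7th (28 − 7).
Full months from March 2047 through October 2048 contribute their day counts.
Then 12 days into November 2048.
Total: 21 + 31 + 30 + 31 + 30 + 31 + 31 + 30 + 31 + 30 + 31 + 31 + 29 + 31 + 30 + 31 + 30 + 31 + 31 + 30 + 31 + 12 = 644.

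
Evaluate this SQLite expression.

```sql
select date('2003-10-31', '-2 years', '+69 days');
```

2002-01-08

Adding -2 years to 2003-10-31 gives 2001-10-31.
Applying '+69 days' to 2001-10-31: counting 69 days forward gives 2002-01-08.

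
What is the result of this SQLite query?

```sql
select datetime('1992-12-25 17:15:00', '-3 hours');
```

1992-12-25 14:15:00

-3 hours from 1992-12-25 17:15:00 is 1992-12-25 14:15:00.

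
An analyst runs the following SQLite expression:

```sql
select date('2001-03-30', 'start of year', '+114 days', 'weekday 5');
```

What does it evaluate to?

`start of year` rewinds 2001-03-30 to 2001-01-01.
Applying '+114 days' to 2001-01-01: counting 114 days forward gives 2001-04-25.
`weekday 5` advances to the next Friday; 2001-04-25 is a Wednesday, so it moves forward to 2001-04-27.

2001-04-27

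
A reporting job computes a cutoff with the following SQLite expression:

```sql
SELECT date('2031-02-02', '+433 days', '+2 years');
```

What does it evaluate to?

Applying '+433 days' to 2031-02-02: counting 433 days forward gives 2032-04-10.
Adding +2 years to 2032-04-10 gives 2034-04-10.

2034-04-10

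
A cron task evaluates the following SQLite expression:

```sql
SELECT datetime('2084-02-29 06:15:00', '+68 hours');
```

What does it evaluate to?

+68 hours from 2084-02-29 06:15:00 is 2084-03-03 02:15:00 (crosses midnight).

2084-03-03 02:15:00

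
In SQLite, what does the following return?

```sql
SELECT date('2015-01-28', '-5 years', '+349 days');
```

2011-01-12

Adding -5 years to 2015-01-28 gives 2010-01-28.
Applying '+349 days' to 2010-01-28: counting 349 days forward gives 2011-01-12.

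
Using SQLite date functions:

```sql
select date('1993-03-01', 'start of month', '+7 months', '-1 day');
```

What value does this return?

1993-09-30

`start of month` rewinds 1993-03-01 to 1993-03-01.
Adding +7 months to 1993-03-01 gives 1993-10-01.
Going back 1 day from 1993-10-01 reaches 1993-09-30 (last day of September, 30 days).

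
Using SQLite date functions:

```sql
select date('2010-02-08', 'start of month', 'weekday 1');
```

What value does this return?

`start of month` rewinds 2010-02-08 to 2010-02-01.
`weekday 1` advances to the next Monday; 2010-02-01 is already a Monday, so it stays at 2010-02-01.

2010-02-01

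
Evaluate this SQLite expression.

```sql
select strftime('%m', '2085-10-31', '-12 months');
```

First apply '-12 months': 2085-10-31 → 2084-10-31.
`%m` extracts the 2-digit month (01-12): 10.

10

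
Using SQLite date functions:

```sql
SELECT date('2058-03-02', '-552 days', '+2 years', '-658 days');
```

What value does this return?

2056-11-07

Applying '-552 days' to 2058-03-02: counting 552 days back gives 2056-08-27.
Adding +2 years to 2056-08-27 gives 2058-08-27.
Applying '-658 days' to 2058-08-27: counting 658 days back gives 2056-11-07.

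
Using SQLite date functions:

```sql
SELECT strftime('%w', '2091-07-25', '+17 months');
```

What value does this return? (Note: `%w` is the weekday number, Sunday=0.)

4

First apply '+17 months': 2091-07-25 → 2092-12-25.
2092-12-25 is a Thursday; with Sunday=0 that is 4.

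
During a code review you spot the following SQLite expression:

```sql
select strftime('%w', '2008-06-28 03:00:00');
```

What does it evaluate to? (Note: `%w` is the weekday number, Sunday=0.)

6

2008-06-28 is a Saturday; with Sunday=0 that is 6.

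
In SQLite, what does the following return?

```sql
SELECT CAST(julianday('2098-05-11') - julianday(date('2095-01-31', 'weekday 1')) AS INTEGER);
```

`weekday 1` advances to the next Monday; 2095-01-31 is already a Monday, so it stays at 2095-01-31.
0 days remain in January 2095 after the 31st (31 − 31).
Full months from February 2095 through April 2098 contribute their day counts.
Then 11 days into May 2098.
Total: 0 + 28 + 31 + 30 + 31 + 30 + 31 + 31 + 30 + 31 + 30 + 31 + 31 + 29 + 31 + 30 + 31 + 30 + 31 + 31 + 30 + 31 + 30 + 31 + 31 + 28 + 31 + 30 + 31 + 30 + 31 + 31 + 30 + 31 + 30 + 31 + 31 + 28 + 31 + 30 + 11 = 1196.

1196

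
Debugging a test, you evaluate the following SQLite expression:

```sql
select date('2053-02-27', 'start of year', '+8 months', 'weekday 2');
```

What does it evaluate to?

`start of year` rewinds 2053-02-27 to 2053-01-01.
Adding +8 months to 2053-01-01 gives 2053-09-01.
`weekday 2` advances to the next Tuesday; 2053-09-01 is a Monday, so it moves forward to 2053-09-02.

2053-09-02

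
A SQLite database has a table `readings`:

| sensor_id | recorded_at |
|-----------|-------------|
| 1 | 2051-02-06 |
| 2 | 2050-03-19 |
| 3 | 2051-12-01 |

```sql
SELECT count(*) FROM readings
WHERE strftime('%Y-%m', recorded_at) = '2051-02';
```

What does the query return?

Rows with year-month 2051-02: 2051-02-06 → 1.

1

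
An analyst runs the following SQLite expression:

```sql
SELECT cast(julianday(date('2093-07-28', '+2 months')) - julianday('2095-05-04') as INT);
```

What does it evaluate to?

Adding +2 months to 2093-07-28 gives 2093-09-28.
2 days remain in September 2093 after the 28th (30 − 28).
Full months from October 2093 through April 2095 contribute their day counts.
Then 4 days into May 2095.
Total: 2 + 31 + 30 + 31 + 31 + 28 + 31 + 30 + 31 + 30 + 31 + 31 + 30 + 31 + 30 + 31 + 31 + 28 + 31 + 30 + 4 = 583.
The subtraction is earlier − later, so the result is −583 → -583.

-583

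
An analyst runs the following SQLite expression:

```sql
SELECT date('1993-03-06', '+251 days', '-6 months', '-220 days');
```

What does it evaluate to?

Applying '+251 days' to 1993-03-06: counting 251 days forward gives 1993-11-12.
Adding -6 months to 1993-11-12 gives 1993-05-12.
Applying '-220 days' to 1993-05-12: counting 220 days back gives 1992-10-04.

1992-10-04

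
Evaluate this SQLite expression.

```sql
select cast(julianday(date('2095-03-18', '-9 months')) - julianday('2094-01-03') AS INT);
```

Adding -9 months to 2095-03-18 gives 2094-06-18.
28 days remain in January 2094 after the 3rd (31 − 3).
February 2094: 28 days.
March 2094: 31 days.
April 2094: 30 days.
May 2094: 31 days.
Then 18 days into June 2094.
Total: 28 + 28 + 31 + 30 + 31 + 18 = 166.

166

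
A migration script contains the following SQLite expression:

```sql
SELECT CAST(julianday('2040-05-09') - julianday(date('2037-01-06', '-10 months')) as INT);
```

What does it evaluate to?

1525

Adding -10 months to 2037-01-06 gives 2036-03-06.
25 days remain in March 2036 after the 6th (31 − 6).
Full months from April 2036 through April 2040 contribute their day counts.
Then 9 days into May 2040.
Total: 25 + 30 + 31 + 30 + 31 + 31 + 30 + 31 + 30 + 31 + 31 + 28 + 31 + 30 + 31 + 30 + 31 + 31 + 30 + 31 + 30 + 31 + 31 + 28 + 31 + 30 + 31 + 30 + 31 + 31 + 30 + 31 + 30 + 31 + 31 + 28 + 31 + 30 + 31 + 30 + 31 + 31 + 30 + 31 + 30 + 31 + 31 + 29 + 31 + 30 + 9 = 1525.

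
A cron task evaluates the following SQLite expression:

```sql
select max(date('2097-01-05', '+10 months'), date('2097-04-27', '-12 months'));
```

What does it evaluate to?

date('2097-01-05', '+10 months') → 2097-11-05.
date('2097-04-27', '-12 months') → 2096-04-27.
Later of the two is 2097-11-05.

2097-11-05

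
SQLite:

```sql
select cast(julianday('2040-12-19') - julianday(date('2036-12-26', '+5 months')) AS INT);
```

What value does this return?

1303

Adding +5 months to 2036-12-26 gives 2037-05-26.
5 days remain in May 2037 after the 26th (31 − 26).
Full months from June 2037 through November 2040 contribute their day counts.
Then 19 days into December 2040.
Total: 5 + 30 + 31 + 31 + 30 + 31 + 30 + 31 + 31 + 28 + 31 + 30 + 31 + 30 + 31 + 31 + 30 + 31 + 30 + 31 + 31 + 28 + 31 + 30 + 31 + 30 + 31 + 31 + 30 + 31 + 30 + 31 + 31 + 29 + 31 + 30 + 31 + 30 + 31 + 31 + 30 + 31 + 30 + 19 = 1303.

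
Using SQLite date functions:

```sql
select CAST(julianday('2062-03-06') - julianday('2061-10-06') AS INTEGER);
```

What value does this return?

25 days remain in October 2061 after the 6th (31 − 6).
November 2061: 30 days.
December 2061: 31 days.
January 2062: 31 days.
February 2062: 28 days.
Then 6 days into March 2062.
Total: 25 + 30 + 31 + 31 + 28 + 6 = 151.

151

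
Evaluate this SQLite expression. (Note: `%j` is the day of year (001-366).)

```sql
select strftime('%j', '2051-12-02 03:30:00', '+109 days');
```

First apply '+109 days': 2051-12-02 03:30:00 → 2052-03-20 03:30:00.
Day-of-year for 2052-03-20: days since 2052-01-01 inclusive = 80, zero-padded to 080.

080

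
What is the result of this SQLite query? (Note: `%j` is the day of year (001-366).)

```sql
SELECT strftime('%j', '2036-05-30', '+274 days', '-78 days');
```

347

First apply '+274 days', '-78 days': 2036-05-30 → 2036-12-12.
Day-of-year for 2036-12-12: days since 2036-01-01 inclusive = 347, zero-padded to 347.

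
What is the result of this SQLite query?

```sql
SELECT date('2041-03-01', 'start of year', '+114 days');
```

2041-04-25

`start of year` rewinds 2041-03-01 to 2041-01-01.
Applying '+114 days' to 2041-01-01: counting 114 days forward gives 2041-04-25.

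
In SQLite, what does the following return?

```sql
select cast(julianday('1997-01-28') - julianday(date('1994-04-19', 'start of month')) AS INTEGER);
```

`start of month` rewinds 1994-04-19 to 1994-04-01.
29 days remain in April 1994 after the 1st (30 − 1).
Full months from May 1994 through December 1996 contribute their day counts.
Then 28 days into January 1997.
Total: 29 + 31 + 30 + 31 + 31 + 30 + 31 + 30 + 31 + 31 + 28 + 31 + 30 + 31 + 30 + 31 + 31 + 30 + 31 + 30 + 31 + 31 + 29 + 31 + 30 + 31 + 30 + 31 + 31 + 30 + 31 + 30 + 31 + 28 = 1033.

1033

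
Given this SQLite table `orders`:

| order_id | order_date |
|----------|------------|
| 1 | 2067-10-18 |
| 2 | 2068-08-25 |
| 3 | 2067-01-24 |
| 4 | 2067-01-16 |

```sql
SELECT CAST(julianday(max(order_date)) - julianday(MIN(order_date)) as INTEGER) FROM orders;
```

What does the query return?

MIN = 2067-01-16, MAX = 2068-08-25.
15 days remain in January 2067 after the 16th (31 − 16).
Full months from February 2067 through July 2068 contribute their day counts.
Then 25 days into August 2068.
Total: 15 + 28 + 31 + 30 + 31 + 30 + 31 + 31 + 30 + 31 + 30 + 31 + 31 + 29 + 31 + 30 + 31 + 30 + 31 + 25 = 587.

587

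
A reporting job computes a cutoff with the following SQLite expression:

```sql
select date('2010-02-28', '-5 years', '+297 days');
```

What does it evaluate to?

Adding -5 years to 2010-02-28 gives 2005-02-28.
Applying '+297 days' to 2005-02-28: counting 297 days forward gives 2005-12-22.

2005-12-22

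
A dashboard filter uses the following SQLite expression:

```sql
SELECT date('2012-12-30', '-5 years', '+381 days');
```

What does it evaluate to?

Adding -5 years to 2012-12-30 gives 2007-12-30.
Applying '+381 days' to 2007-12-30: counting 381 days forward gives 2009-01-14.

2009-01-14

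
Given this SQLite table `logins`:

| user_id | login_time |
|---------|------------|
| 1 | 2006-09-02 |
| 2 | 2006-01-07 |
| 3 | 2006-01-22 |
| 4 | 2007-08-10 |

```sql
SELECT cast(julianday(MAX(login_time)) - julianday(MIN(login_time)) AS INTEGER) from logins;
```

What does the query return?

580

MIN = 2006-01-07, MAX = 2007-08-10.
24 days remain in January 2006 after the 7th (31 − 7).
Full months from February 2006 through July 2007 contribute their day counts.
Then 10 days into August 2007.
Total: 24 + 28 + 31 + 30 + 31 + 30 + 31 + 31 + 30 + 31 + 30 + 31 + 31 + 28 + 31 + 30 + 31 + 30 + 31 + 10 = 580.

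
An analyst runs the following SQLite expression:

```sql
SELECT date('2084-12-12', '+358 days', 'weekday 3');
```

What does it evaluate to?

Applying '+358 days' to 2084-12-12: counting 358 days forward gives 2085-12-05.
`weekday 3` advances to the next Wednesday; 2085-12-05 is already a Wednesday, so it stays at 2085-12-05.

2085-12-05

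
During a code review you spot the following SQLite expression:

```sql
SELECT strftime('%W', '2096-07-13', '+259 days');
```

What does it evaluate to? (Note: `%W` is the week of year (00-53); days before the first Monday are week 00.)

First apply '+259 days': 2096-07-13 → 2097-03-29.
2097-03-29 is a Friday. SQLite's %W counts Mondays since the year started; the result is 12.

12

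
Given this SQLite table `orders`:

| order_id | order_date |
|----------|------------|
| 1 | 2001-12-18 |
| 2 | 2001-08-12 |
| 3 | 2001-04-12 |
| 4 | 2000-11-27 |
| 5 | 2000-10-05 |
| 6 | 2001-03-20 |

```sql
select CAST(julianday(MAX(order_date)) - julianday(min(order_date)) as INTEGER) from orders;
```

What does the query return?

MIN = 2000-10-05, MAX = 2001-12-18.
26 days remain in October 2000 after the 5th (31 − 5).
Full months from November 2000 through November 2001 contribute their day counts.
Then 18 days into December 2001.
Total: 26 + 30 + 31 + 31 + 28 + 31 + 30 + 31 + 30 + 31 + 31 + 30 + 31 + 30 + 18 = 439.

439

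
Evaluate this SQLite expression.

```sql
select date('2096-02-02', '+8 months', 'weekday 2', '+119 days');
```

Adding +8 months to 2096-02-02 gives 2096-10-02.
`weekday 2` advances to the next Tuesday; 2096-10-02 is already a Tuesday, so it stays at 2096-10-02.
Applying '+119 days' to 2096-10-02: counting 119 days forward gives 2097-01-29.

2097-01-29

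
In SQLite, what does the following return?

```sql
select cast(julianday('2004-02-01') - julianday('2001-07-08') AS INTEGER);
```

938

23 days remain in July 2001 after the 8th (31 − 8).
Full months from August 2001 through January 2004 contribute their day counts.
Then 1 day into February 2004.
Total: 23 + 31 + 30 + 31 + 30 + 31 + 31 + 28 + 31 + 30 + 31 + 30 + 31 + 31 + 30 + 31 + 30 + 31 + 31 + 28 + 31 + 30 + 31 + 30 + 31 + 31 + 30 + 31 + 30 + 31 + 31 + 1 = 938.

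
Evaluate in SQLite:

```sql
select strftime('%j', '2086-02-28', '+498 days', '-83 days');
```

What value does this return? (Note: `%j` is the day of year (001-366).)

First apply '+498 days', '-83 days': 2086-02-28 → 2087-04-19.
Day-of-year for 2087-04-19: days since 2087-01-01 inclusive = 109, zero-padded to 109.

109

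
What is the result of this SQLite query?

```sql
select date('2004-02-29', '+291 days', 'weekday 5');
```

Applying '+291 days' to 2004-02-29: counting 291 days forward gives 2004-12-16.
`weekday 5` advances to the next Friday; 2004-12-16 is a Thursday, so it moves forward to 2004-12-17.

2004-12-17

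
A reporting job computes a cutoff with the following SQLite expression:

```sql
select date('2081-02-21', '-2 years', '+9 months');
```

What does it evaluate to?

2079-11-21

Adding -2 years to 2081-02-21 gives 2079-02-21.
Adding +9 months to 2079-02-21 gives 2079-11-21.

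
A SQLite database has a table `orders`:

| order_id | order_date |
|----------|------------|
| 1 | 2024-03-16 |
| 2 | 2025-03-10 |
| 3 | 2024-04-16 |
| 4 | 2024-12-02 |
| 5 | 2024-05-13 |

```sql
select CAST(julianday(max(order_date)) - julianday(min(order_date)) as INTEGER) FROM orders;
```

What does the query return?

359

MIN = 2024-03-16, MAX = 2025-03-10.
15 days remain in March 2024 after the 16th (31 − 16).
Full months from April 2024 through February 2025 contribute their day counts.
Then 10 days into March 2025.
Total: 15 + 30 + 31 + 30 + 31 + 31 + 30 + 31 + 30 + 31 + 31 + 28 + 10 = 359.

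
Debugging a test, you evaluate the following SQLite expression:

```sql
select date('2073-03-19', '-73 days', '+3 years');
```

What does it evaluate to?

2076-01-05

Applying '-73 days' to 2073-03-19: counting 73 days back gives 2073-01-05.
Adding +3 years to 2073-01-05 gives 2076-01-05.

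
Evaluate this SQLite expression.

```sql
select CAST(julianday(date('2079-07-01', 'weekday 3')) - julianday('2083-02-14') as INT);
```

-1320

`weekday 3` advances to the next Wednesday; 2079-07-01 is a Saturday, so it moves forward to 2079-07-05.
26 days remain in July 2079 after the 5th (31 − 5).
Full months from August 2079 through January 2083 contribute their day counts.
Then 14 days into February 2083.
Total: 26 + 31 + 30 + 31 + 30 + 31 + 31 + 29 + 31 + 30 + 31 + 30 + 31 + 31 + 30 + 31 + 30 + 31 + 31 + 28 + 31 + 30 + 31 + 30 + 31 + 31 + 30 + 31 + 30 + 31 + 31 + 28 + 31 + 30 + 31 + 30 + 31 + 31 + 30 + 31 + 30 + 31 + 31 + 14 = 1320.
The subtraction is earlier − later, so the result is −1320 → -1320.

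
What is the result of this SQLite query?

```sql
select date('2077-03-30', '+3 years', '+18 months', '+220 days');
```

Adding +3 years to 2077-03-30 gives 2080-03-30.
Adding +18 months to 2080-03-30 gives 2081-09-30.
Applying '+220 days' to 2081-09-30: counting 220 days forward gives 2082-05-08.

2082-05-08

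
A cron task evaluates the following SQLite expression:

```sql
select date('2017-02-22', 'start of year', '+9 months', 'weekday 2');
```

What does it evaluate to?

`start of year` rewinds 2017-02-22 to 2017-01-01.
Adding +9 months to 2017-01-01 gives 2017-10-01.
`weekday 2` advances to the next Tuesday; 2017-10-01 is a Sunday, so it moves forward to 2017-10-03.

2017-10-03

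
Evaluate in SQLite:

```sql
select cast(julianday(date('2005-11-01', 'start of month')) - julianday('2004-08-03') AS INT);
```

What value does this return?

455

`start of month` rewinds 2005-11-01 to 2005-11-01.
28 days remain in August 2004 after the 3rd (31 − 3).
Full months from September 2004 through October 2005 contribute their day counts.
Then 1 day into November 2005.
Total: 28 + 30 + 31 + 30 + 31 + 31 + 28 + 31 + 30 + 31 + 30 + 31 + 31 + 30 + 31 + 1 = 455.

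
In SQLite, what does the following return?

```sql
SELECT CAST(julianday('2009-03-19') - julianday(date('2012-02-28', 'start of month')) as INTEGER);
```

-1049

`start of month` rewinds 2012-02-28 to 2012-02-01.
12 days remain in March 2009 after the 19th (31 − 19).
Full months from April 2009 through January 2012 contribute their day counts.
Then 1 day into February 2012.
Total: 12 + 30 + 31 + 30 + 31 + 31 + 30 + 31 + 30 + 31 + 31 + 28 + 31 + 30 + 31 + 30 + 31 + 31 + 30 + 31 + 30 + 31 + 31 + 28 + 31 + 30 + 31 + 30 + 31 + 31 + 30 + 31 + 30 + 31 + 31 + 1 = 1049.
The subtraction is earlier − later, so the result is −1049 → -1049.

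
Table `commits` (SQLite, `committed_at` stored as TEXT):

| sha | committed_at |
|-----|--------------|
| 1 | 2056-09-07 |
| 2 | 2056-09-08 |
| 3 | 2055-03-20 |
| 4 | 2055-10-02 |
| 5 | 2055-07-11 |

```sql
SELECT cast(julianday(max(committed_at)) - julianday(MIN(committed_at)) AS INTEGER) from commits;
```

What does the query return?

538

MIN = 2055-03-20, MAX = 2056-09-08.
11 days remain in March 2055 after the 20th (31 − 20).
Full months from April 2055 through August 2056 contribute their day counts.
Then 8 days into September 2056.
Total: 11 + 30 + 31 + 30 + 31 + 31 + 30 + 31 + 30 + 31 + 31 + 29 + 31 + 30 + 31 + 30 + 31 + 31 + 8 = 538.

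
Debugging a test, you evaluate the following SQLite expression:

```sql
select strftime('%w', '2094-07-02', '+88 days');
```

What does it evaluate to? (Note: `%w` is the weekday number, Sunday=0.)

First apply '+88 days': 2094-07-02 → 2094-09-28.
2094-09-28 is a Tuesday; with Sunday=0 that is 2.

2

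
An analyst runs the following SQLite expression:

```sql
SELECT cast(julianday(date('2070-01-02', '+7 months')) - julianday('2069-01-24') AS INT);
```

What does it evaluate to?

555

Adding +7 months to 2070-01-02 gives 2070-08-02.
7 days remain in January 2069 after the 24th (31 − 24).
Full months from February 2069 through July 2070 contribute their day counts.
Then 2 days into August 2070.
Total: 7 + 28 + 31 + 30 + 31 + 30 + 31 + 31 + 30 + 31 + 30 + 31 + 31 + 28 + 31 + 30 + 31 + 30 + 31 + 2 = 555.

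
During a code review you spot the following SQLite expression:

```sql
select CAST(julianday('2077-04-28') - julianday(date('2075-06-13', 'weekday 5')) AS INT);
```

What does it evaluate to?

`weekday 5` advances to the next Friday; 2075-06-13 is a Thursday, so it moves forward to 2075-06-14.
16 days remain in June 2075 after the 14th (30 − 14).
Full months from July 2075 through March 2077 contribute their day counts.
Then 28 days into April 2077.
Total: 16 + 31 + 31 + 30 + 31 + 30 + 31 + 31 + 29 + 31 + 30 + 31 + 30 + 31 + 31 + 30 + 31 + 30 + 31 + 31 + 28 + 31 + 28 = 684.

684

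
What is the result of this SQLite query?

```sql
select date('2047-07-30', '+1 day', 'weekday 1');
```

Advancing 1 more day within July lands on 2047-07-31.
`weekday 1` advances to the next Monday; 2047-07-31 is a Wednesday, so it moves forward to 2047-08-05.

2047-08-05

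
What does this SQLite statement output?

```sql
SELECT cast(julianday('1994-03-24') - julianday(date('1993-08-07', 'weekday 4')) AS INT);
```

224

`weekday 4` advances to the next Thursday; 1993-08-07 is a Saturday, so it moves forward to 1993-08-12.
19 days remain in August 1993 after the 12th (31 − 12).
Full months from September 1993 through February 1994 contribute their day counts.
Then 24 days into March 1994.
Total: 19 + 30 + 31 + 30 + 31 + 31 + 28 + 24 = 224.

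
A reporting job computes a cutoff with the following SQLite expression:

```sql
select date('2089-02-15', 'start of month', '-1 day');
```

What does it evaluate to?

`start of month` rewinds 2089-02-15 to 2089-02-01.
Going back 1 day from 2089-02-01 reaches 2089-01-31 (last day of January, 31 days).

2089-01-31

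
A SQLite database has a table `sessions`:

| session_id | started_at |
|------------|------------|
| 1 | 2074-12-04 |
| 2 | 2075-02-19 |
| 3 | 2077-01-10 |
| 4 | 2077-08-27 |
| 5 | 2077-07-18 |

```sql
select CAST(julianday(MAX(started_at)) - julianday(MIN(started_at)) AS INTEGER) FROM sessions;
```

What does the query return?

997

MIN = 2074-12-04, MAX = 2077-08-27.
27 days remain in December 2074 after the 4th (31 − 4).
Full months from January 2075 through July 2077 contribute their day counts.
Then 27 days into August 2077.
Total: 27 + 31 + 28 + 31 + 30 + 31 + 30 + 31 + 31 + 30 + 31 + 30 + 31 + 31 + 29 + 31 + 30 + 31 + 30 + 31 + 31 + 30 + 31 + 30 + 31 + 31 + 28 + 31 + 30 + 31 + 30 + 31 + 27 = 997.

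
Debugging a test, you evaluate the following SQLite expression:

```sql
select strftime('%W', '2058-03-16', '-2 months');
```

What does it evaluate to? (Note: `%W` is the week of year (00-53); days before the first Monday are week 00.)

02

First apply '-2 months': 2058-03-16 → 2058-01-16.
2058-01-16 is a Wednesday. SQLite's %W counts Mondays since the year started; the result is 02.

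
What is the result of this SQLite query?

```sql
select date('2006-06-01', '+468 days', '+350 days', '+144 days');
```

2009-01-18

Applying '+468 days' to 2006-06-01: counting 468 days forward gives 2007-09-12.
Applying '+350 days' to 2007-09-12: counting 350 days forward gives 2008-08-27.
Applying '+144 days' to 2008-08-27: counting 144 days forward gives 2009-01-18.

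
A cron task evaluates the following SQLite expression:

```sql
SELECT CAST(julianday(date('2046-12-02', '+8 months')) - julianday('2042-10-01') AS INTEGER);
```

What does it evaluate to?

1766

Adding +8 months to 2046-12-02 gives 2047-08-02.
30 days remain in October 2042 after the 1st (31 − 1).
Full months from November 2042 through July 2047 contribute their day counts.
Then 2 days into August 2047.
Total: 30 + 30 + 31 + 31 + 28 + 31 + 30 + 31 + 30 + 31 + 31 + 30 + 31 + 30 + 31 + 31 + 29 + 31 + 30 + 31 + 30 + 31 + 31 + 30 + 31 + 30 + 31 + 31 + 28 + 31 + 30 + 31 + 30 + 31 + 31 + 30 + 31 + 30 + 31 + 31 + 28 + 31 + 30 + 31 + 30 + 31 + 31 + 30 + 31 + 30 + 31 + 31 + 28 + 31 + 30 + 31 + 30 + 31 + 2 = 1766.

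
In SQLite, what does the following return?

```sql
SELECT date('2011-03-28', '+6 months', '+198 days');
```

2012-04-13

Adding +6 months to 2011-03-28 gives 2011-09-28.
Applying '+198 days' to 2011-09-28: counting 198 days forward gives 2012-04-13.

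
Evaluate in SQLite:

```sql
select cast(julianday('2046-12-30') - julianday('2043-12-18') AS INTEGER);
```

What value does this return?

13 days remain in December 2043 after the 18th (31 − 18).
Full months from January 2044 through November 2046 contribute their day counts.
Then 30 days into December 2046.
Total: 13 + 31 + 29 + 31 + 30 + 31 + 30 + 31 + 31 + 30 + 31 + 30 + 31 + 31 + 28 + 31 + 30 + 31 + 30 + 31 + 31 + 30 + 31 + 30 + 31 + 31 + 28 + 31 + 30 + 31 + 30 + 31 + 31 + 30 + 31 + 30 + 30 = 1108.

1108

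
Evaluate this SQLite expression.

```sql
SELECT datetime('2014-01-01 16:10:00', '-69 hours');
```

-69 hours from 2014-01-01 16:10:00 is 2013-12-29 19:10:00 (crosses midnight).

2013-12-29 19:10:00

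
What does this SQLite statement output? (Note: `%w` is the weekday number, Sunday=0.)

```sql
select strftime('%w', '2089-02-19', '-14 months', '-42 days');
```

5

First apply '-14 months', '-42 days': 2089-02-19 → 2087-11-07.
2087-11-07 is a Friday; with Sunday=0 that is 5.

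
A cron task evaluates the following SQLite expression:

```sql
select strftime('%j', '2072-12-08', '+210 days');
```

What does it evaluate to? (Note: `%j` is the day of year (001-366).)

187

First apply '+210 days': 2072-12-08 → 2073-07-06.
Day-of-year for 2073-07-06: days since 2073-01-01 inclusive = 187, zero-padded to 187.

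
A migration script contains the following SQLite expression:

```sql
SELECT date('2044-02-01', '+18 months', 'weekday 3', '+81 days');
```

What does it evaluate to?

2045-10-22

Adding +18 months to 2044-02-01 gives 2045-08-01.
`weekday 3` advances to the next Wednesday; 2045-08-01 is a Tuesday, so it moves forward to 2045-08-02.
Applying '+81 days' to 2045-08-02: counting 81 days forward gives 2045-10-22.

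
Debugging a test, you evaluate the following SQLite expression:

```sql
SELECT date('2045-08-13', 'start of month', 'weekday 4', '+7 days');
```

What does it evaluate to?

2045-08-10

`start of month` rewinds 2045-08-13 to 2045-08-01.
`weekday 4` advances to the next Thursday; 2045-08-01 is a Tuesday, so it moves forward to 2045-08-03.
Advancing 7 more days within August lands on 2045-08-10.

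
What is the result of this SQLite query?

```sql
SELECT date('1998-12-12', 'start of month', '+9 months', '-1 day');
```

`start of month` rewinds 1998-12-12 to 1998-12-01.
Adding +9 months to 1998-12-01 gives 1999-09-01.
Going back 1 day from 1999-09-01 reaches 1999-08-31 (last day of August, 31 days).

1999-08-31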